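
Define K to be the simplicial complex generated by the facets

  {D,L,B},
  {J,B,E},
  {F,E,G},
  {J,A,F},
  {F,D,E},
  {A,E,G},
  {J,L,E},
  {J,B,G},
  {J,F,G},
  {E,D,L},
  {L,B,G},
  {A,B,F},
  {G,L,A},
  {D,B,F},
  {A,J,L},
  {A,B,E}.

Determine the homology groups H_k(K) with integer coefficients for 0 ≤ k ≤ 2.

H_0 ≅ Z,  H_1 ≅ Z^2,  H_2 ≅ Z.

Fix the vertex order A < B < D < E < F < G < J < L and write every simplex with vertices in increasing order. Then dim K = 2 and the simplices of K are:

  0-simplices (8): A, B, D, E, F, G, J, L
  1-simplices (24): AB, AE, AF, AG, AJ, AL, BD, BE, BF, BG, BJ, BL, DE, DF, DL, EF, EG, EJ, EL, FG, FJ, GJ, GL, JL
  2-simplices (16): ABE, ABF, AEG, AFJ, AGL, AJL, BDF, BDL, BEJ, BGJ, BGL, DEF, DEL, EFG, EJL, FGJ

so the chain groups are C_0 ≅ Z^8, C_1 ≅ Z^24, C_2 ≅ Z^16.

The boundary map ∂_1: C_1 → C_0 maps an edge to its endpoints' difference, ∂[p,q] = q − p. For instance
  ∂BD = D − B.
The resulting 8×24 matrix has rank 7, and its Smith normal form has invariant factors (1,1,1,1,1,1,1).

Boundary ∂_2: C_2 → C_1 sends each 2-simplex [p,q,r] to [q,r] − [p,r] + [p,q]. For instance
  ∂EFG = FG − EG + EF,
  ∂ABE = BE − AE + AB.
As a 24×16 matrix over Z this has rank 15, with invariant factors (1,1,1,1,1,1,1,1,1,1,1,1,1,1,1).

From H_k ≅ ker(∂_k) / im(∂_{k+1}) we obtain:

  H_0: rank C_0 − rank ∂_1 = 8 − 7 = 1, and the invariant factors of ∂_1 are all 1, so H_0 = Z.
  H_1: rank ker ∂_1 − rank ∂_2 = (24 − 7) − 15 = 2, and the invariant factors of ∂_2 are all 1, so H_1 = Z^2.
  H_2: rank ker ∂_2 − rank ∂_3 = (16 − 15) − 0 = 1, and there is no ∂_3, so H_2 = Z.

As a check, the Euler characteristic is 8 − 24 + 16 = 0, which agrees with 1 − 2 + 1 = 0.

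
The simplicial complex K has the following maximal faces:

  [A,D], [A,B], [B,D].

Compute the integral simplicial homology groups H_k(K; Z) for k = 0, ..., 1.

Order the vertices as A < B < D. Listing each simplex with vertices in this order, K has dimension 1 with simplices:

  0-simplices (3): A, B, D
  1-simplices (3): AB, AD, BD

so the chain groups are C_0 ≅ Z^3, C_1 ≅ Z^3.

The boundary map ∂_1: C_1 → C_0 maps an edge to its endpoints' difference, ∂[p,q] = q − p.
This gives a 3×3 integer matrix of rank 2; reducing to Smith normal form yields diagonal entries (1,1).

Computing H_k = (kernel of ∂_k) / (image of ∂_{k+1}):

  H_0: rank C_0 − rank ∂_1 = 3 − 2 = 1, and the invariant factors of ∂_1 are all 1, so H_0 ≅ Z.
  H_1: rank ker ∂_1 − rank ∂_2 = (3 − 2) − 0 = 1, and there is no ∂_2, so H_1 ≅ Z.

H_0 = Z,  H_1 = Z.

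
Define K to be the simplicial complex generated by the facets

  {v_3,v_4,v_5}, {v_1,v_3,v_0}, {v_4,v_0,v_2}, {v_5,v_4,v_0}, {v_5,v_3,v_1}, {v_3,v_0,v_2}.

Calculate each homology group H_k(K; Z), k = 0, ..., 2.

Order the vertices as v_0 < v_1 < v_2 < v_3 < v_4 < v_5. Listing each simplex with vertices in this order, K has dimension 2 with simplices:

  0-simplices (6): [v_0], [v_1], [v_2], [v_3], [v_4], [v_5]
  1-simplices (12): [v_0,v_1], [v_0,v_2], [v_0,v_3], [v_0,v_4], [v_0,v_5], [v_1,v_3], [v_1,v_5], [v_2,v_3], [v_2,v_4], [v_3,v_4], [v_3,v_5], [v_4,v_5]
  2-simplices (6): [v_0,v_1,v_3], [v_0,v_2,v_3], [v_0,v_2,v_4], [v_0,v_4,v_5], [v_1,v_3,v_5], [v_3,v_4,v_5]

Hence C_0 ≅ Z^6, C_1 ≅ Z^12, C_2 ≅ Z^6.

Boundary ∂_1: C_1 → C_0 maps an edge to its endpoints' difference, ∂[p,q] = q − p. For instance
  ∂[v_3,v_4] = [v_4] − [v_3].
This gives a 6×12 integer matrix of rank 5; reducing to Smith normal form yields diagonal entries (1,1,1,1,1).

∂_2: C_2 → C_1 acts by ∂[p,q,r] = [q,r] − [p,r] + [p,q]. For instance
  ∂[v_3,v_4,v_5] = [v_4,v_5] − [v_3,v_5] + [v_3,v_4],
  ∂[v_1,v_3,v_5] = [v_3,v_5] − [v_1,v_5] + [v_1,v_3].
The resulting 12×6 matrix has rank 6, and its Smith normal form has invariant factors (1,1,1,1,1,1).

Computing H_k = (kernel of ∂_k) / (image of ∂_{k+1}):

  H_0: rank C_0 − rank ∂_1 = 6 − 5 = 1, and the invariant factors of ∂_1 are all 1, so H_0 = Z.
  H_1: rank ker ∂_1 − rank ∂_2 = (12 − 5) − 6 = 1, and the invariant factors of ∂_2 are all 1, so H_1 = Z.
  H_2: rank ker ∂_2 − rank ∂_3 = (6 − 6) − 0 = 0, and there is no ∂_3, so H_2 = 0.

As a check, the Euler characteristic is 6 − 12 + 6 = 0, which agrees with 1 − 1 + 0 = 0.

H_0 = Z,  H_1 = Z,  H_2 = 0.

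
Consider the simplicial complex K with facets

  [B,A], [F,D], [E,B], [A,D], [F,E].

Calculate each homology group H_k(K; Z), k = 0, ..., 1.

H_0 ≅ Z,  H_1 ≅ Z.

Order the vertices as A < B < D < E < F. Listing each simplex with vertices in this order, K has dimension 1 with simplices:

  0-simplices (5): A, B, D, E, F
  1-simplices (5): AB, AD, BE, DF, EF

giving chain groups C_0 ≅ Z^5, C_1 ≅ Z^5.

Boundary ∂_1: C_1 → C_0 is given by ∂[p,q] = [q] − [p].
The 5×5 boundary matrix has rank 4 and Smith normal form diag(1,1,1,1).

Reading off H_k = ker ∂_k / im ∂_{k+1}:

  H_0: rank C_0 − rank ∂_1 = 5 − 4 = 1, and the invariant factors of ∂_1 are all 1, so H_0 = Z.
  H_1: rank ker ∂_1 − rank ∂_2 = (5 − 4) − 0 = 1, and there is no ∂_2, so H_1 = Z.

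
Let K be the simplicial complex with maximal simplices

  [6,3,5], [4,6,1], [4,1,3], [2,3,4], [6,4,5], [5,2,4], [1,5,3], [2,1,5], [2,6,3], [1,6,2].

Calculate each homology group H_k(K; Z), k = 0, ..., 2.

H_0 ≅ Z,  H_1 ≅ Z/2,  H_2 = 0.

Fix the vertex order 1 < 2 < 3 < 4 < 5 < 6 and write every simplex with vertices in increasing order. Then dim K = 2 and the simplices of K are:

  0-simplices (6): [1], [2], [3], [4], [5], [6]
  1-simplices (15): [1,2], [1,3], [1,4], [1,5], [1,6], [2,3], [2,4], [2,5], [2,6], [3,4], [3,5], [3,6], [4,5], [4,6], [5,6]
  2-simplices (10): [1,2,5], [1,2,6], [1,3,4], [1,3,5], [1,4,6], [2,3,4], [2,3,6], [2,4,5], [3,5,6], [4,5,6]

so the chain groups are C_0 ≅ Z^6, C_1 ≅ Z^15, C_2 ≅ Z^10.

The boundary map ∂_1: C_1 → C_0 is given by ∂[p,q] = [q] − [p]. For instance
  ∂[3,4] = [4] − [3].
This gives a 6×15 integer matrix of rank 5; reducing to Smith normal form yields diagonal entries (1,1,1,1,1).

The boundary map ∂_2: C_2 → C_1 maps a triangle to the signed sum of its edges. For instance
  ∂[2,3,4] = [3,4] − [2,4] + [2,3],
  ∂[1,2,5] = [2,5] − [1,5] + [1,2].
This gives a 15×10 integer matrix of rank 10; reducing to Smith normal form yields diagonal entries (1,1,1,1,1,1,1,1,1,2).

Now H_k = ker ∂_k / im ∂_{k+1}, so:

  H_0: rank C_0 − rank ∂_1 = 6 − 5 = 1, and the invariant factors of ∂_1 are all 1, so H_0 ≅ Z.
  H_1: rank ker ∂_1 − rank ∂_2 = (15 − 5) − 10 = 0, and ∂_2 has invariant factor 2 > 1, so H_1 ≅ Z/2.
  H_2: rank ker ∂_2 − rank ∂_3 = (10 − 10) − 0 = 0, and there is no ∂_3, so H_2 ≅ 0.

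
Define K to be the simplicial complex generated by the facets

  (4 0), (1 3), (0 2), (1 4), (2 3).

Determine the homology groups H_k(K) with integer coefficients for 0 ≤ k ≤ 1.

H_0 ≅ Z,  H_1 ≅ Z.

Fix the vertex order 0 < 1 < 2 < 3 < 4 and write every simplex with vertices in increasing order. Then dim K = 1 and the simplices of K are:

  0-simplices (5): [0], [1], [2], [3], [4]
  1-simplices (5): [0,2], [0,4], [1,3], [1,4], [2,3]

Hence C_0 ≅ Z^5, C_1 ≅ Z^5.

Boundary ∂_1: C_1 → C_0 maps an edge to its endpoints' difference, ∂[p,q] = q − p.
The resulting 5×5 matrix has rank 4, and its Smith normal form has invariant factors (1,1,1,1).

Reading off H_k = ker ∂_k / im ∂_{k+1}:

  H_0: rank C_0 − rank ∂_1 = 5 − 4 = 1, and the invariant factors of ∂_1 are all 1, so H_0 = Z.
  H_1: rank ker ∂_1 − rank ∂_2 = (5 − 4) − 0 = 1, and there is no ∂_2, so H_1 = Z.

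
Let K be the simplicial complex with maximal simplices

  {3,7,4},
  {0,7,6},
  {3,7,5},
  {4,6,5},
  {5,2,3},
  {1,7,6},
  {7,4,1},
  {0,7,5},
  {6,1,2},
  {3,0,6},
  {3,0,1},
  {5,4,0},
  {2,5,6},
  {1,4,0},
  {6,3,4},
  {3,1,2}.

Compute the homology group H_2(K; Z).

Order the vertices as 0 < 1 < 2 < 3 < 4 < 5 < 6 < 7. Listing each simplex with vertices in this order, K has dimension 2 with simplices:

  0-simplices (8): [0], [1], [2], [3], [4], [5], [6], [7]
  1-simplices (24): (24 of them)
  2-simplices (16): [0,1,3], [0,1,4], [0,3,6], [0,4,5], [0,5,7], [0,6,7], [1,2,3], [1,2,6], [1,4,7], [1,6,7], [2,3,5], [2,5,6], [3,4,6], [3,4,7], [3,5,7], [4,5,6]

giving chain groups C_0 ≅ Z^8, C_1 ≅ Z^24, C_2 ≅ Z^16.

∂_1: C_1 → C_0 maps an edge to its endpoints' difference, ∂[p,q] = q − p.
The resulting 8×24 matrix has rank 7, and its Smith normal form has invariant factors (1,1,1,1,1,1,1).

The boundary map ∂_2: C_2 → C_1 maps a triangle to the signed sum of its edges. For instance
  ∂[1,4,7] = [4,7] − [1,7] + [1,4],
  ∂[3,4,7] = [4,7] − [3,7] + [3,4].
The 24×16 boundary matrix has rank 15 and Smith normal form diag(1,1,1,1,1,1,1,1,1,1,1,1,1,1,1).

Now H_k = ker ∂_k / im ∂_{k+1}, so:

  H_2: rank ker ∂_2 − rank ∂_3 = (16 − 15) − 0 = 1, and there is no ∂_3, so H_2 = Z.

(K is a triangulation of the torus T^2.)

H_2 ≅ Z.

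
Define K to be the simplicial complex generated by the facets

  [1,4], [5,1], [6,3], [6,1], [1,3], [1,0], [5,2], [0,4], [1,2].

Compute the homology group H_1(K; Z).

H_1 ≅ Z^3.

Take the total order 0 < 1 < 2 < 3 < 4 < 5 < 6 on the vertex set. Then K (dimension 1) consists of the simplices:

  0-simplices (7): [0], [1], [2], [3], [4], [5], [6]
  1-simplices (9): [0,1], [0,4], [1,2], [1,3], [1,4], [1,5], [1,6], [2,5], [3,6]

so the chain groups are C_0 ≅ Z^7, C_1 ≅ Z^9.

Boundary ∂_1: C_1 → C_0 is given by ∂[p,q] = [q] − [p]. For instance
  ∂[1,4] = [4] − [1].
The resulting 7×9 matrix has rank 6, and its Smith normal form has invariant factors (1,1,1,1,1,1).

Now H_k = ker ∂_k / im ∂_{k+1}, so:

  H_1: rank ker ∂_1 − rank ∂_2 = (9 − 6) − 0 = 3, and there is no ∂_2, so H_1 = Z^3.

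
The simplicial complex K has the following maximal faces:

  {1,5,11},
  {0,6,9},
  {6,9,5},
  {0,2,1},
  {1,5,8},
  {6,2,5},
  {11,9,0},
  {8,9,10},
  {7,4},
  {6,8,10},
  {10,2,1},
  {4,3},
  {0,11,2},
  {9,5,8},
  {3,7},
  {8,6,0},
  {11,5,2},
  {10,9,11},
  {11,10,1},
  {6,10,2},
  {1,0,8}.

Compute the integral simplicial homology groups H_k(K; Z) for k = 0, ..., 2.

Order the vertices as 0 < 1 < 2 < 3 < 4 < 5 < 6 < 7 < 8 < 9 < 10 < 11. Listing each simplex with vertices in this order, K has dimension 2 with simplices:

  0-simplices (12): [0], [1], [2], [3], [4], [5], [6], [7], [8], [9], [10], [11]
  1-simplices (30): (30 of them)
  2-simplices (18): (18 of them)

so the chain groups are C_0 ≅ Z^12, C_1 ≅ Z^30, C_2 ≅ Z^18.

The boundary map ∂_1: C_1 → C_0 sends each edge [p,q] (with p < q) to q − p. For instance
  ∂[0,9] = [9] − [0].
This gives a 12×30 integer matrix of rank 10; reducing to Smith normal form yields diagonal entries (1,1,1,1,1,1,1,1,1,1).

∂_2: C_2 → C_1 sends each 2-simplex [p,q,r] to [q,r] − [p,r] + [p,q]. For instance
  ∂[0,2,11] = [2,11] − [0,11] + [0,2],
  ∂[0,1,8] = [1,8] − [0,8] + [0,1].
This gives a 30×18 integer matrix of rank 18; reducing to Smith normal form yields diagonal entries (1,1,1,1,1,1,1,1,1,1,1,1,1,1,1,1,1,2).

Computing H_k = (kernel of ∂_k) / (image of ∂_{k+1}):

  H_0: rank C_0 − rank ∂_1 = 12 − 10 = 2, and the invariant factors of ∂_1 are all 1, so H_0 = Z^2.
  H_1: rank ker ∂_1 − rank ∂_2 = (30 − 10) − 18 = 2, and ∂_2 has invariant factor 2 > 1, so H_1 = Z^2 ⊕ Z/2.
  H_2: rank ker ∂_2 − rank ∂_3 = (18 − 18) − 0 = 0, and there is no ∂_3, so H_2 = 0.

H_0 ≅ Z^2,  H_1 ≅ Z^2 ⊕ Z/2,  H_2 = 0.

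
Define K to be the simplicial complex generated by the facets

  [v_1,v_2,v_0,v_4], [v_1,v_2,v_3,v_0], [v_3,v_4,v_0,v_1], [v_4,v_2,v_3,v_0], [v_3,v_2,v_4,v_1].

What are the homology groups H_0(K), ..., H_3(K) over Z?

H_0 ≅ Z,  H_1 = 0,  H_2 = 0,  H_3 ≅ Z.

Take the total order v_0 < v_1 < v_2 < v_3 < v_4 on the vertex set. Then K (dimension 3) consists of the simplices:

  0-simplices (5): [v_0], [v_1], [v_2], [v_3], [v_4]
  1-simplices (10): [v_0,v_1], [v_0,v_2], [v_0,v_3], [v_0,v_4], [v_1,v_2], [v_1,v_3], [v_1,v_4], [v_2,v_3], [v_2,v_4], [v_3,v_4]
  2-simplices (10): [v_0,v_1,v_2], [v_0,v_1,v_3], [v_0,v_1,v_4], [v_0,v_2,v_3], [v_0,v_2,v_4], [v_0,v_3,v_4], [v_1,v_2,v_3], [v_1,v_2,v_4], [v_1,v_3,v_4], [v_2,v_3,v_4]
  3-simplices (5): [v_0,v_1,v_2,v_3], [v_0,v_1,v_2,v_4], [v_0,v_1,v_3,v_4], [v_0,v_2,v_3,v_4], [v_1,v_2,v_3,v_4]

giving chain groups C_0 ≅ Z^5, C_1 ≅ Z^10, C_2 ≅ Z^10, C_3 ≅ Z^5.

The boundary map ∂_1: C_1 → C_0 sends each edge [p,q] (with p < q) to q − p. For instance
  ∂[v_3,v_4] = [v_4] − [v_3].
This gives a 5×10 integer matrix of rank 4; reducing to Smith normal form yields diagonal entries (1,1,1,1).

∂_2: C_2 → C_1 sends each 2-simplex [p,q,r] to [q,r] − [p,r] + [p,q]. For instance
  ∂[v_0,v_2,v_3] = [v_2,v_3] − [v_0,v_3] + [v_0,v_2],
  ∂[v_0,v_1,v_3] = [v_1,v_3] − [v_0,v_3] + [v_0,v_1].
This gives a 10×10 integer matrix of rank 6; reducing to Smith normal form yields diagonal entries (1,1,1,1,1,1).

Boundary ∂_3: C_3 → C_2 sends each 3-simplex σ to the alternating sum Σ_i (−1)^i (σ with its i-th vertex removed). For instance
  ∂[v_0,v_1,v_3,v_4] = [v_1,v_3,v_4] − [v_0,v_3,v_4] + [v_0,v_1,v_4] − [v_0,v_1,v_3],
  ∂[v_1,v_2,v_3,v_4] = [v_2,v_3,v_4] − [v_1,v_3,v_4] + [v_1,v_2,v_4] − [v_1,v_2,v_3].
The resulting 10×5 matrix has rank 4, and its Smith normal form has invariant factors (1,1,1,1).

Computing H_k = (kernel of ∂_k) / (image of ∂_{k+1}):

  H_0: rank C_0 − rank ∂_1 = 5 − 4 = 1, and the invariant factors of ∂_1 are all 1, so H_0 ≅ Z.
  H_1: rank ker ∂_1 − rank ∂_2 = (10 − 4) − 6 = 0, and the invariant factors of ∂_2 are all 1, so H_1 ≅ 0.
  H_2: rank ker ∂_2 − rank ∂_3 = (10 − 6) − 4 = 0, and the invariant factors of ∂_3 are all 1, so H_2 ≅ 0.
  H_3: rank ker ∂_3 − rank ∂_4 = (5 − 4) − 0 = 1, and there is no ∂_4, so H_3 ≅ Z.

(K is a triangulation of the 3-sphere S^3.)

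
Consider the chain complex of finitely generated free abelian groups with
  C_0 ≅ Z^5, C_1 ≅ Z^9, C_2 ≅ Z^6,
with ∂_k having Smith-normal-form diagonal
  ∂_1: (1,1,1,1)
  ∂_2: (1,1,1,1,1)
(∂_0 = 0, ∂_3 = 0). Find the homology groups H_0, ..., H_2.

H_0: b_0 = 5 − 0 − 4 = 1; torsion from ∂_1 factors > 1: none. So H_0 = Z.
H_1: b_1 = 9 − 4 − 5 = 0; torsion from ∂_2 factors > 1: none. So H_1 = 0.
H_2: b_2 = 6 − 5 − 0 = 1; torsion from ∂_3 factors > 1: none. So H_2 = Z.

H_0 = Z,  H_1 = 0,  H_2 = Z.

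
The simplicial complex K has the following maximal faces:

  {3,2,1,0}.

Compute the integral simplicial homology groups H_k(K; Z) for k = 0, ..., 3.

H_0 ≅ Z,  H_1 = 0,  H_2 = 0,  H_3 = 0.

Fix the vertex order 0 < 1 < 2 < 3 and write every simplex with vertices in increasing order. Then dim K = 3 and the simplices of K are:

  0-simplices (4): [0], [1], [2], [3]
  1-simplices (6): [0,1], [0,2], [0,3], [1,2], [1,3], [2,3]
  2-simplices (4): [0,1,2], [0,1,3], [0,2,3], [1,2,3]
  3-simplices (1): [0,1,2,3]

so the chain groups are C_0 ≅ Z^4, C_1 ≅ Z^6, C_2 ≅ Z^4, C_3 ≅ Z^1.

∂_1: C_1 → C_0 maps an edge to its endpoints' difference, ∂[p,q] = q − p. For instance
  ∂[0,1] = [1] − [0].
As a 4×6 matrix over Z this has rank 3, with invariant factors (1,1,1).

∂_2: C_2 → C_1 maps a triangle to the signed sum of its edges. For instance
  ∂[0,1,2] = [1,2] − [0,2] + [0,1],
  ∂[0,1,3] = [1,3] − [0,3] + [0,1].
The 6×4 boundary matrix has rank 3 and Smith normal form diag(1,1,1).

Boundary ∂_3: C_3 → C_2 sends each 3-simplex σ to the alternating sum Σ_i (−1)^i (σ with its i-th vertex removed). For instance
  ∂[0,1,2,3] = [1,2,3] − [0,2,3] + [0,1,3] − [0,1,2].
The resulting 4×1 matrix has rank 1, and its Smith normal form has invariant factors (1).

Reading off H_k = ker ∂_k / im ∂_{k+1}:

  H_0: rank C_0 − rank ∂_1 = 4 − 3 = 1, and the invariant factors of ∂_1 are all 1, so H_0 = Z.
  H_1: rank ker ∂_1 − rank ∂_2 = (6 − 3) − 3 = 0, and the invariant factors of ∂_2 are all 1, so H_1 = 0.
  H_2: rank ker ∂_2 − rank ∂_3 = (4 − 3) − 1 = 0, and the invariant factors of ∂_3 are all 1, so H_2 = 0.
  H_3: rank ker ∂_3 − rank ∂_4 = (1 − 1) − 0 = 0, and there is no ∂_4, so H_3 = 0.

(K is a triangulation of the 3-simplex.)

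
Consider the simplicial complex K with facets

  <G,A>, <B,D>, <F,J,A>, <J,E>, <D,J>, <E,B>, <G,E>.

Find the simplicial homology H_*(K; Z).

Order the vertices as A < B < D < E < F < G < J. Listing each simplex with vertices in this order, K has dimension 2 with simplices:

  0-simplices (7): A, B, D, E, F, G, J
  1-simplices (9): AF, AG, AJ, BD, BE, DJ, EG, EJ, FJ
  2-simplices (1): AFJ

Hence C_0 ≅ Z^7, C_1 ≅ Z^9, C_2 ≅ Z^1.

The boundary map ∂_1: C_1 → C_0 is given by ∂[p,q] = [q] − [p]. For instance
  ∂AJ = J − A.
The resulting 7×9 matrix has rank 6, and its Smith normal form has invariant factors (1,1,1,1,1,1).

The boundary map ∂_2: C_2 → C_1 sends each 2-simplex [p,q,r] to [q,r] − [p,r] + [p,q]. For instance
  ∂AFJ = FJ − AJ + AF.
The 9×1 boundary matrix has rank 1 and Smith normal form diag(1).

Reading off H_k = ker ∂_k / im ∂_{k+1}:

  H_0: rank C_0 − rank ∂_1 = 7 − 6 = 1, and the invariant factors of ∂_1 are all 1, so H_0 ≅ Z.
  H_1: rank ker ∂_1 − rank ∂_2 = (9 − 6) − 1 = 2, and the invariant factors of ∂_2 are all 1, so H_1 ≅ Z^2.
  H_2: rank ker ∂_2 − rank ∂_3 = (1 − 1) − 0 = 0, and there is no ∂_3, so H_2 ≅ 0.

As a check, the Euler characteristic is 7 − 9 + 1 = -1, which agrees with 1 − 2 + 0 = -1.

H_0 = Z,  H_1 = Z^2,  H_2 = 0.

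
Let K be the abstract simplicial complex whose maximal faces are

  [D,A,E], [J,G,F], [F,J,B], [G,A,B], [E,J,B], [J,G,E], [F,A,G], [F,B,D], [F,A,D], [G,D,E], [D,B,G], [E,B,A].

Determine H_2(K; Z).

Fix the vertex order A < B < D < E < F < G < J and write every simplex with vertices in increasing order. Then dim K = 2 and the simplices of K are:

  0-simplices (7): A, B, D, E, F, G, J
  1-simplices (18): AB, AD, AE, AF, AG, BD, BE, BF, BG, BJ, DE, DF, DG, EG, EJ, FG, FJ, GJ
  2-simplices (12): ABE, ABG, ADE, ADF, AFG, BDF, BDG, BEJ, BFJ, DEG, EGJ, FGJ

Hence C_0 ≅ Z^7, C_1 ≅ Z^18, C_2 ≅ Z^12.

∂_1: C_1 → C_0 sends each edge [p,q] (with p < q) to q − p.
This gives a 7×18 integer matrix of rank 6; reducing to Smith normal form yields diagonal entries (1,1,1,1,1,1).

The boundary map ∂_2: C_2 → C_1 maps a triangle to the signed sum of its edges. For instance
  ∂ADE = DE − AE + AD,
  ∂BDF = DF − BF + BD.
The resulting 18×12 matrix has rank 12, and its Smith normal form has invariant factors (1,1,1,1,1,1,1,1,1,1,1,2).

Computing H_k = (kernel of ∂_k) / (image of ∂_{k+1}):

  H_2: rank ker ∂_2 − rank ∂_3 = (12 − 12) − 0 = 0, and there is no ∂_3, so H_2 ≅ 0.

H_2 = 0.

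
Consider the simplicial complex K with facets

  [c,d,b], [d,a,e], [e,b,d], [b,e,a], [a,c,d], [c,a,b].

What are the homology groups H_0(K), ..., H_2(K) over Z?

H_0 ≅ Z,  H_1 = 0,  H_2 ≅ Z.

Take the total order a < b < c < d < e on the vertex set. Then K (dimension 2) consists of the simplices:

  0-simplices (5): a, b, c, d, e
  1-simplices (9): ab, ac, ad, ae, bc, bd, be, cd, de
  2-simplices (6): abc, abe, acd, ade, bcd, bde

so the chain groups are C_0 ≅ Z^5, C_1 ≅ Z^9, C_2 ≅ Z^6.

The boundary map ∂_1: C_1 → C_0 is given by ∂[p,q] = [q] − [p]. For instance
  ∂ab = b − a.
As a 5×9 matrix over Z this has rank 4, with invariant factors (1,1,1,1).

The boundary map ∂_2: C_2 → C_1 maps a triangle to the signed sum of its edges. For instance
  ∂ade = de − ae + ad,
  ∂bde = de − be + bd.
The 9×6 boundary matrix has rank 5 and Smith normal form diag(1,1,1,1,1).

Reading off H_k = ker ∂_k / im ∂_{k+1}:

  H_0: rank C_0 − rank ∂_1 = 5 − 4 = 1, and the invariant factors of ∂_1 are all 1, so H_0 ≅ Z.
  H_1: rank ker ∂_1 − rank ∂_2 = (9 − 4) − 5 = 0, and the invariant factors of ∂_2 are all 1, so H_1 ≅ 0.
  H_2: rank ker ∂_2 − rank ∂_3 = (6 − 5) − 0 = 1, and there is no ∂_3, so H_2 ≅ Z.

As a check, the Euler characteristic is 5 − 9 + 6 = 2, which agrees with 1 − 0 + 1 = 2.
(K is a triangulation of the 2-sphere S^2.)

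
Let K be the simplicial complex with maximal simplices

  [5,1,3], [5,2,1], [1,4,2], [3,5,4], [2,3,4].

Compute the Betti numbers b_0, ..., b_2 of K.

Order the vertices as 1 < 2 < 3 < 4 < 5. Listing each simplex with vertices in this order, K has dimension 2 with simplices:

  0-simplices (5): [1], [2], [3], [4], [5]
  1-simplices (10): [1,2], [1,3], [1,4], [1,5], [2,3], [2,4], [2,5], [3,4], [3,5], [4,5]
  2-simplices (5): [1,2,4], [1,2,5], [1,3,5], [2,3,4], [3,4,5]

giving chain groups C_0 ≅ Z^5, C_1 ≅ Z^10, C_2 ≅ Z^5.

The boundary map ∂_1: C_1 → C_0 is given by ∂[p,q] = [q] − [p].
The 5×10 boundary matrix has rank 4 and Smith normal form diag(1,1,1,1).

Boundary ∂_2: C_2 → C_1 maps a triangle to the signed sum of its edges. For instance
  ∂[1,3,5] = [3,5] − [1,5] + [1,3],
  ∂[3,4,5] = [4,5] − [3,5] + [3,4].
This gives a 10×5 integer matrix of rank 5; reducing to Smith normal form yields diagonal entries (1,1,1,1,1).

From H_k ≅ ker(∂_k) / im(∂_{k+1}) we obtain:

  H_0: rank C_0 − rank ∂_1 = 5 − 4 = 1, and the invariant factors of ∂_1 are all 1, so H_0 = Z.
  H_1: rank ker ∂_1 − rank ∂_2 = (10 − 4) − 5 = 1, and the invariant factors of ∂_2 are all 1, so H_1 = Z.
  H_2: rank ker ∂_2 − rank ∂_3 = (5 − 5) − 0 = 0, and there is no ∂_3, so H_2 = 0.

As a check, the Euler characteristic is 5 − 10 + 5 = 0, which agrees with 1 − 1 + 0 = 0.

Hence the Betti numbers are b_0 = 1, b_1 = 1, b_2 = 0.

b_0 = 1, b_1 = 1, b_2 = 0.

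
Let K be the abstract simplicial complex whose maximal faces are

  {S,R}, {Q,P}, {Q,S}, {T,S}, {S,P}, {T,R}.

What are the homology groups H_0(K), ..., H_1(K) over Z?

K has 5 vertices, 6 edges.
rank ∂_0 = 0, rank ∂_1 = 4 ⇒ b_0 = 5 − 0 − 4 = 1; all invariant factors of ∂_1 are 1 so no torsion. So H_0 ≅ Z.
rank ∂_1 = 4, rank ∂_2 = 0 ⇒ b_1 = 6 − 4 − 0 = 2. So H_1 ≅ Z^2.

H_0 ≅ Z,  H_1 ≅ Z^2.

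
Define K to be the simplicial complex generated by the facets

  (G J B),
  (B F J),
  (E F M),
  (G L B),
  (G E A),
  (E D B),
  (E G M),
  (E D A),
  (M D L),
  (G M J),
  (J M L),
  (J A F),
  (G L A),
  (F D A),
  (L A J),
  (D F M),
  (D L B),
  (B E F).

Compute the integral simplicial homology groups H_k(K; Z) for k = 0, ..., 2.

We work with the vertex ordering A < B < D < E < F < G < J < L < M. The simplices of K, each written with vertices in increasing order, are:

  0-simplices (9): A, B, D, E, F, G, J, L, M
  1-simplices (27): AD, AE, AF, AG, AJ, AL, BD, BE, BF, BG, BJ, BL, DE, DF, DL, DM, EF, EG, EM, FJ, FM, GJ, GL, GM, JL, JM, LM
  2-simplices (18): ADE, ADF, AEG, AFJ, AGL, AJL, BDE, BDL, BEF, BFJ, BGJ, BGL, DFM, DLM, EFM, EGM, GJM, JLM

so the chain groups are C_0 ≅ Z^9, C_1 ≅ Z^27, C_2 ≅ Z^18.

∂_1: C_1 → C_0 is given by ∂[p,q] = [q] − [p]. For instance
  ∂AG = G − A.
The resulting 9×27 matrix has rank 8, and its Smith normal form has invariant factors (1,1,1,1,1,1,1,1).

The boundary map ∂_2: C_2 → C_1 sends each 2-simplex [p,q,r] to [q,r] − [p,r] + [p,q]. For instance
  ∂BDE = DE − BE + BD,
  ∂AJL = JL − AL + AJ.
The resulting 27×18 matrix has rank 18, and its Smith normal form has invariant factors (1,1,1,1,1,1,1,1,1,1,1,1,1,1,1,1,1,2).

Reading off H_k = ker ∂_k / im ∂_{k+1}:

  H_0: rank C_0 − rank ∂_1 = 9 − 8 = 1, and the invariant factors of ∂_1 are all 1, so H_0 ≅ Z.
  H_1: rank ker ∂_1 − rank ∂_2 = (27 − 8) − 18 = 1, and ∂_2 has invariant factor 2 > 1, so H_1 ≅ Z ⊕ Z/2Z.
  H_2: rank ker ∂_2 − rank ∂_3 = (18 − 18) − 0 = 0, and there is no ∂_3, so H_2 ≅ 0.

As a check, the Euler characteristic is 9 − 27 + 18 = 0, which agrees with 1 − 1 + 0 = 0.

H_0 ≅ Z,  H_1 ≅ Z ⊕ Z/2Z,  H_2 = 0.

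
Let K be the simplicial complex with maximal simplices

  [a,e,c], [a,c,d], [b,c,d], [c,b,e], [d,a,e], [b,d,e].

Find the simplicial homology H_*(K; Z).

H_0 ≅ Z,  H_1 = 0,  H_2 ≅ Z.

Take the total order a < b < c < d < e on the vertex set. Then K (dimension 2) consists of the simplices:

  0-simplices (5): a, b, c, d, e
  1-simplices (9): ac, ad, ae, bc, bd, be, cd, ce, de
  2-simplices (6): acd, ace, ade, bcd, bce, bde

so the chain groups are C_0 ≅ Z^5, C_1 ≅ Z^9, C_2 ≅ Z^6.

The boundary map ∂_1: C_1 → C_0 sends each edge [p,q] (with p < q) to q − p. For instance
  ∂de = e − d.
As a 5×9 matrix over Z this has rank 4, with invariant factors (1,1,1,1).

Boundary ∂_2: C_2 → C_1 maps a triangle to the signed sum of its edges. For instance
  ∂bce = ce − be + bc,
  ∂ace = ce − ae + ac.
The resulting 9×6 matrix has rank 5, and its Smith normal form has invariant factors (1,1,1,1,1).

Reading off H_k = ker ∂_k / im ∂_{k+1}:

  H_0: rank C_0 − rank ∂_1 = 5 − 4 = 1, and the invariant factors of ∂_1 are all 1, so H_0 ≅ Z.
  H_1: rank ker ∂_1 − rank ∂_2 = (9 − 4) − 5 = 0, and the invariant factors of ∂_2 are all 1, so H_1 ≅ 0.
  H_2: rank ker ∂_2 − rank ∂_3 = (6 − 5) − 0 = 1, and there is no ∂_3, so H_2 ≅ Z.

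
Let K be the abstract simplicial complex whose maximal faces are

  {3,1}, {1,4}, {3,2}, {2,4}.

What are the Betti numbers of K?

We work with the vertex ordering 1 < 2 < 3 < 4. The simplices of K, each written with vertices in increasing order, are:

  0-simplices (4): [1], [2], [3], [4]
  1-simplices (4): [1,3], [1,4], [2,3], [2,4]

so the chain groups are C_0 ≅ Z^4, C_1 ≅ Z^4.

∂_1: C_1 → C_0 sends each edge [p,q] (with p < q) to q − p. For instance
  ∂[1,3] = [3] − [1].
This gives a 4×4 integer matrix of rank 3; reducing to Smith normal form yields diagonal entries (1,1,1).

Now H_k = ker ∂_k / im ∂_{k+1}, so:

  H_0: rank C_0 − rank ∂_1 = 4 − 3 = 1, and the invariant factors of ∂_1 are all 1, so H_0 ≅ Z.
  H_1: rank ker ∂_1 − rank ∂_2 = (4 − 3) − 0 = 1, and there is no ∂_2, so H_1 ≅ Z.

(K is a triangulation of the circle S^1.)

Hence the Betti numbers are b_0 = 1, b_1 = 1.

b_0 = 1, b_1 = 1.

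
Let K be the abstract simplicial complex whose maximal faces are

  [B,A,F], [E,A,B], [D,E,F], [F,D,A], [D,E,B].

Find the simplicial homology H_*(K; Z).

Take the total order A < B < D < E < F on the vertex set. Then K (dimension 2) consists of the simplices:

  0-simplices (5): A, B, D, E, F
  1-simplices (10): AB, AD, AE, AF, BD, BE, BF, DE, DF, EF
  2-simplices (5): ABE, ABF, ADF, BDE, DEF

Hence C_0 ≅ Z^5, C_1 ≅ Z^10, C_2 ≅ Z^5.

The boundary map ∂_1: C_1 → C_0 is given by ∂[p,q] = [q] − [p]. For instance
  ∂BE = E − B.
As a 5×10 matrix over Z this has rank 4, with invariant factors (1,1,1,1).

Boundary ∂_2: C_2 → C_1 maps a triangle to the signed sum of its edges. For instance
  ∂ABF = BF − AF + AB,
  ∂ABE = BE − AE + AB.
The resulting 10×5 matrix has rank 5, and its Smith normal form has invariant factors (1,1,1,1,1).

Reading off H_k = ker ∂_k / im ∂_{k+1}:

  H_0: rank C_0 − rank ∂_1 = 5 − 4 = 1, and the invariant factors of ∂_1 are all 1, so H_0 ≅ Z.
  H_1: rank ker ∂_1 − rank ∂_2 = (10 − 4) − 5 = 1, and the invariant factors of ∂_2 are all 1, so H_1 ≅ Z.
  H_2: rank ker ∂_2 − rank ∂_3 = (5 − 5) − 0 = 0, and there is no ∂_3, so H_2 ≅ 0.

H_0 = Z,  H_1 = Z,  H_2 = 0.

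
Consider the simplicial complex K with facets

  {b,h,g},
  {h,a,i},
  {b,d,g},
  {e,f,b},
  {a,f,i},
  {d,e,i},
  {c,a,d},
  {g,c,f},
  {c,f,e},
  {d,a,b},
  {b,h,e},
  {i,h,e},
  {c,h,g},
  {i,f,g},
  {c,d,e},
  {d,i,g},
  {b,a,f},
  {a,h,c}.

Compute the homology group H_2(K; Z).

H_2 = Z.

Order the vertices as a < b < c < d < e < f < g < h < i. Listing each simplex with vertices in this order, K has dimension 2 with simplices:

  0-simplices (9): a, b, c, d, e, f, g, h, i
  1-simplices (27): ab, ac, ad, af, ah, ai, bd, be, bf, bg, bh, cd, ce, cf, cg, ch, de, dg, di, ef, eh, ei, fg, fi, gh, gi, hi
  2-simplices (18): abd, abf, acd, ach, afi, ahi, bdg, bef, beh, bgh, cde, cef, cfg, cgh, dei, dgi, ehi, fgi

giving chain groups C_0 ≅ Z^9, C_1 ≅ Z^27, C_2 ≅ Z^18.

The boundary map ∂_1: C_1 → C_0 maps an edge to its endpoints' difference, ∂[p,q] = q − p. For instance
  ∂cf = f − c.
The 9×27 boundary matrix has rank 8 and Smith normal form diag(1,1,1,1,1,1,1,1).

Boundary ∂_2: C_2 → C_1 maps a triangle to the signed sum of its edges. For instance
  ∂acd = cd − ad + ac,
  ∂beh = eh − bh + be.
The resulting 27×18 matrix has rank 17, and its Smith normal form has invariant factors (1,1,1,1,1,1,1,1,1,1,1,1,1,1,1,1,1).

Computing H_k = (kernel of ∂_k) / (image of ∂_{k+1}):

  H_2: rank ker ∂_2 − rank ∂_3 = (18 − 17) − 0 = 1, and there is no ∂_3, so H_2 ≅ Z.

(K is a triangulation of the torus T^2.)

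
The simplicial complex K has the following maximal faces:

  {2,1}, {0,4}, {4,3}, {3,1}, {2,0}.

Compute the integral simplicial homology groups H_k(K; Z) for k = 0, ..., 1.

Fix the vertex order 0 < 1 < 2 < 3 < 4 and write every simplex with vertices in increasing order. Then dim K = 1 and the simplices of K are:

  0-simplices (5): [0], [1], [2], [3], [4]
  1-simplices (5): [0,2], [0,4], [1,2], [1,3], [3,4]

Hence C_0 ≅ Z^5, C_1 ≅ Z^5.

Boundary ∂_1: C_1 → C_0 is given by ∂[p,q] = [q] − [p]. For instance
  ∂[1,3] = [3] − [1].
The 5×5 boundary matrix has rank 4 and Smith normal form diag(1,1,1,1).

Reading off H_k = ker ∂_k / im ∂_{k+1}:

  H_0: rank C_0 − rank ∂_1 = 5 − 4 = 1, and the invariant factors of ∂_1 are all 1, so H_0 = Z.
  H_1: rank ker ∂_1 − rank ∂_2 = (5 − 4) − 0 = 1, and there is no ∂_2, so H_1 = Z.

H_0 = Z,  H_1 = Z.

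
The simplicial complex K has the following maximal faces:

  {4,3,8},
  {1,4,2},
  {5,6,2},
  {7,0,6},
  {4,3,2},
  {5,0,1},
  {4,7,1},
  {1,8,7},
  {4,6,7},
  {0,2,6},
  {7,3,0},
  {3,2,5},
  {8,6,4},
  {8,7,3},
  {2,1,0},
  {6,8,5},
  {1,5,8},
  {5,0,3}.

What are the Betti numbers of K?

Fix the vertex order 0 < 1 < 2 < 3 < 4 < 5 < 6 < 7 < 8 and write every simplex with vertices in increasing order. Then dim K = 2 and the simplices of K are:

  0-simplices (9): [0], [1], [2], [3], [4], [5], [6], [7], [8]
  1-simplices (27): (27 of them)
  2-simplices (18): [0,1,2], [0,1,5], [0,2,6], [0,3,5], [0,3,7], [0,6,7], [1,2,4], [1,4,7], [1,5,8], [1,7,8], [2,3,4], [2,3,5], [2,5,6], [3,4,8], [3,7,8], [4,6,7], [4,6,8], [5,6,8]

Hence C_0 ≅ Z^9, C_1 ≅ Z^27, C_2 ≅ Z^18.

∂_1: C_1 → C_0 maps an edge to its endpoints' difference, ∂[p,q] = q − p.
This gives a 9×27 integer matrix of rank 8; reducing to Smith normal form yields diagonal entries (1,1,1,1,1,1,1,1).

The boundary map ∂_2: C_2 → C_1 acts by ∂[p,q,r] = [q,r] − [p,r] + [p,q]. For instance
  ∂[1,7,8] = [7,8] − [1,8] + [1,7],
  ∂[4,6,7] = [6,7] − [4,7] + [4,6].
The 27×18 boundary matrix has rank 18 and Smith normal form diag(1,1,1,1,1,1,1,1,1,1,1,1,1,1,1,1,1,2).

Computing H_k = (kernel of ∂_k) / (image of ∂_{k+1}):

  H_0: rank C_0 − rank ∂_1 = 9 − 8 = 1, and the invariant factors of ∂_1 are all 1, so H_0 ≅ Z.
  H_1: rank ker ∂_1 − rank ∂_2 = (27 − 8) − 18 = 1, and ∂_2 has invariant factor 2 > 1, so H_1 ≅ Z ⊕ Z/2Z.
  H_2: rank ker ∂_2 − rank ∂_3 = (18 − 18) − 0 = 0, and there is no ∂_3, so H_2 ≅ 0.

Hence the Betti numbers are b_0 = 1, b_1 = 1, b_2 = 0.

b_0 = 1, b_1 = 1, b_2 = 0.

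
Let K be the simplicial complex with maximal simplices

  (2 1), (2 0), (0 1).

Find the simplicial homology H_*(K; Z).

H_0 = Z,  H_1 = Z.

We work with the vertex ordering 0 < 1 < 2. The simplices of K, each written with vertices in increasing order, are:

  0-simplices (3): [0], [1], [2]
  1-simplices (3): [0,1], [0,2], [1,2]

giving chain groups C_0 ≅ Z^3, C_1 ≅ Z^3.

∂_1: C_1 → C_0 maps an edge to its endpoints' difference, ∂[p,q] = q − p.
The 3×3 boundary matrix has rank 2 and Smith normal form diag(1,1).

Reading off H_k = ker ∂_k / im ∂_{k+1}:

  H_0: rank C_0 − rank ∂_1 = 3 − 2 = 1, and the invariant factors of ∂_1 are all 1, so H_0 ≅ Z.
  H_1: rank ker ∂_1 − rank ∂_2 = (3 − 2) − 0 = 1, and there is no ∂_2, so H_1 ≅ Z.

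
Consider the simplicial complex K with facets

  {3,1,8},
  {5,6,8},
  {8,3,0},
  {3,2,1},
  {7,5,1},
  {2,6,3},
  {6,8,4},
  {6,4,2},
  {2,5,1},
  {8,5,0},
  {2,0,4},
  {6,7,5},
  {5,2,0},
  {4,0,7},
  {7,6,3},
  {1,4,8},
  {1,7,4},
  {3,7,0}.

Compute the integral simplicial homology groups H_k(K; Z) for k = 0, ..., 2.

Take the total order 0 < 1 < 2 < 3 < 4 < 5 < 6 < 7 < 8 on the vertex set. Then K (dimension 2) consists of the simplices:

  0-simplices (9): [0], [1], [2], [3], [4], [5], [6], [7], [8]
  1-simplices (27): (27 of them)
  2-simplices (18): [0,2,4], [0,2,5], [0,3,7], [0,3,8], [0,4,7], [0,5,8], [1,2,3], [1,2,5], [1,3,8], [1,4,7], [1,4,8], [1,5,7], [2,3,6], [2,4,6], [3,6,7], [4,6,8], [5,6,7], [5,6,8]

so the chain groups are C_0 ≅ Z^9, C_1 ≅ Z^27, C_2 ≅ Z^18.

∂_1: C_1 → C_0 is given by ∂[p,q] = [q] − [p]. For instance
  ∂[1,2] = [2] − [1].
The 9×27 boundary matrix has rank 8 and Smith normal form diag(1,1,1,1,1,1,1,1).

The boundary map ∂_2: C_2 → C_1 maps a triangle to the signed sum of its edges. For instance
  ∂[3,6,7] = [6,7] − [3,7] + [3,6],
  ∂[0,4,7] = [4,7] − [0,7] + [0,4].
The resulting 27×18 matrix has rank 17, and its Smith normal form has invariant factors (1,1,1,1,1,1,1,1,1,1,1,1,1,1,1,1,1).

From H_k ≅ ker(∂_k) / im(∂_{k+1}) we obtain:

  H_0: rank C_0 − rank ∂_1 = 9 − 8 = 1, and the invariant factors of ∂_1 are all 1, so H_0 = Z.
  H_1: rank ker ∂_1 − rank ∂_2 = (27 − 8) − 17 = 2, and the invariant factors of ∂_2 are all 1, so H_1 = Z^2.
  H_2: rank ker ∂_2 − rank ∂_3 = (18 − 17) − 0 = 1, and there is no ∂_3, so H_2 = Z.

H_0 ≅ Z,  H_1 ≅ Z^2,  H_2 ≅ Z.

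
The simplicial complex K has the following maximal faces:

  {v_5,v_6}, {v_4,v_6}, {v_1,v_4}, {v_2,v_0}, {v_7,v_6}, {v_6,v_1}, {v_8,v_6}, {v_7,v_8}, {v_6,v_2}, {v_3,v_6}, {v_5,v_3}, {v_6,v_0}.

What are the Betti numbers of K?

Take the total order v_0 < v_1 < v_2 < v_3 < v_4 < v_5 < v_6 < v_7 < v_8 on the vertex set. Then K (dimension 1) consists of the simplices:

  0-simplices (9): [v_0], [v_1], [v_2], [v_3], [v_4], [v_5], [v_6], [v_7], [v_8]
  1-simplices (12): [v_0,v_2], [v_0,v_6], [v_1,v_4], [v_1,v_6], [v_2,v_6], [v_3,v_5], [v_3,v_6], [v_4,v_6], [v_5,v_6], [v_6,v_7], [v_6,v_8], [v_7,v_8]

Hence C_0 ≅ Z^9, C_1 ≅ Z^12.

∂_1: C_1 → C_0 is given by ∂[p,q] = [q] − [p]. For instance
  ∂[v_0,v_6] = [v_6] − [v_0].
The 9×12 boundary matrix has rank 8 and Smith normal form diag(1,1,1,1,1,1,1,1).

Reading off H_k = ker ∂_k / im ∂_{k+1}:

  H_0: rank C_0 − rank ∂_1 = 9 − 8 = 1, and the invariant factors of ∂_1 are all 1, so H_0 ≅ Z.
  H_1: rank ker ∂_1 − rank ∂_2 = (12 − 8) − 0 = 4, and there is no ∂_2, so H_1 ≅ Z^4.

(K is a triangulation of a wedge of 4 circles.)

Hence the Betti numbers are b_0 = 1, b_1 = 4.

b_0 = 1, b_1 = 4.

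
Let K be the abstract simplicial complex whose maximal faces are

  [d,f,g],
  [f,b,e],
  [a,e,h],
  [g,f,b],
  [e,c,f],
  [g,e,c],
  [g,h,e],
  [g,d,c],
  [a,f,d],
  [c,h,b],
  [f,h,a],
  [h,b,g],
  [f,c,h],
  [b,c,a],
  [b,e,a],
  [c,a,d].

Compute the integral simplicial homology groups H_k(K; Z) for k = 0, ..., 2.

Take the total order a < b < c < d < e < f < g < h on the vertex set. Then K (dimension 2) consists of the simplices:

  0-simplices (8): a, b, c, d, e, f, g, h
  1-simplices (24): ab, ac, ad, ae, af, ah, bc, be, bf, bg, bh, cd, ce, cf, cg, ch, df, dg, ef, eg, eh, fg, fh, gh
  2-simplices (16): abc, abe, acd, adf, aeh, afh, bch, bef, bfg, bgh, cdg, cef, ceg, cfh, dfg, egh

giving chain groups C_0 ≅ Z^8, C_1 ≅ Z^24, C_2 ≅ Z^16.

∂_1: C_1 → C_0 is given by ∂[p,q] = [q] − [p].
This gives a 8×24 integer matrix of rank 7; reducing to Smith normal form yields diagonal entries (1,1,1,1,1,1,1).

∂_2: C_2 → C_1 maps a triangle to the signed sum of its edges. For instance
  ∂dfg = fg − dg + df,
  ∂aeh = eh − ah + ae.
This gives a 24×16 integer matrix of rank 15; reducing to Smith normal form yields diagonal entries (1,1,1,1,1,1,1,1,1,1,1,1,1,1,1).

Computing H_k = (kernel of ∂_k) / (image of ∂_{k+1}):

  H_0: rank C_0 − rank ∂_1 = 8 − 7 = 1, and the invariant factors of ∂_1 are all 1, so H_0 = Z.
  H_1: rank ker ∂_1 − rank ∂_2 = (24 − 7) − 15 = 2, and the invariant factors of ∂_2 are all 1, so H_1 = Z^2.
  H_2: rank ker ∂_2 − rank ∂_3 = (16 − 15) − 0 = 1, and there is no ∂_3, so H_2 = Z.

H_0 = Z,  H_1 = Z^2,  H_2 = Z.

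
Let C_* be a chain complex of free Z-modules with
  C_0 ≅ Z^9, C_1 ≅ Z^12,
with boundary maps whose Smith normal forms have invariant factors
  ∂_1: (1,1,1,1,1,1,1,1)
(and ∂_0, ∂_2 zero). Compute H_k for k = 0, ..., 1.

H_0: b_0 = 9 − 0 − 8 = 1; torsion from ∂_1 factors > 1: none. So H_0 ≅ Z.
H_1: b_1 = 12 − 8 − 0 = 4; torsion from ∂_2 factors > 1: none. So H_1 ≅ Z^4.

H_0 ≅ Z,  H_1 ≅ Z^4.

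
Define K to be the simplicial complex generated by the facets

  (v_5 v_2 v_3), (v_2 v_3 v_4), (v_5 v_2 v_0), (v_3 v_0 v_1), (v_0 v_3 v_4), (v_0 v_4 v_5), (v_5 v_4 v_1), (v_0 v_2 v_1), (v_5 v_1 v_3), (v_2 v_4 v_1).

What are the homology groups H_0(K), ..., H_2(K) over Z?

H_0 ≅ Z,  H_1 ≅ Z/2Z,  H_2 = 0.

K has 6 vertices, 15 edges, 10 triangles.
rank ∂_0 = 0, rank ∂_1 = 5 ⇒ b_0 = 6 − 0 − 5 = 1; all invariant factors of ∂_1 are 1 so no torsion. So H_0 ≅ Z.
rank ∂_1 = 5, rank ∂_2 = 10 ⇒ b_1 = 15 − 5 − 10 = 0; ∂_2 has invariant factor(s) [2] giving torsion. So H_1 ≅ Z/2Z.
rank ∂_2 = 10, rank ∂_3 = 0 ⇒ b_2 = 10 − 10 − 0 = 0. So H_2 ≅ 0.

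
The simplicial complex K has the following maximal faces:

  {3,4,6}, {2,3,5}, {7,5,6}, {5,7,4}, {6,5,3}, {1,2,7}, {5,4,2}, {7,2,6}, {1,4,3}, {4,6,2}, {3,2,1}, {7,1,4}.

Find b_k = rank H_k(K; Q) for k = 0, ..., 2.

We work with the vertex ordering 1 < 2 < 3 < 4 < 5 < 6 < 7. The simplices of K, each written with vertices in increasing order, are:

  0-simplices (7): [1], [2], [3], [4], [5], [6], [7]
  1-simplices (18): [1,2], [1,3], [1,4], [1,7], [2,3], [2,4], [2,5], [2,6], [2,7], [3,4], [3,5], [3,6], [4,5], [4,6], [4,7], [5,6], [5,7], [6,7]
  2-simplices (12): [1,2,3], [1,2,7], [1,3,4], [1,4,7], [2,3,5], [2,4,5], [2,4,6], [2,6,7], [3,4,6], [3,5,6], [4,5,7], [5,6,7]

Hence C_0 ≅ Z^7, C_1 ≅ Z^18, C_2 ≅ Z^12.

The boundary map ∂_1: C_1 → C_0 is given by ∂[p,q] = [q] − [p]. For instance
  ∂[5,7] = [7] − [5].
As a 7×18 matrix over Z this has rank 6, with invariant factors (1,1,1,1,1,1).

∂_2: C_2 → C_1 maps a triangle to the signed sum of its edges. For instance
  ∂[2,4,5] = [4,5] − [2,5] + [2,4],
  ∂[1,2,3] = [2,3] − [1,3] + [1,2].
The 18×12 boundary matrix has rank 12 and Smith normal form diag(1,1,1,1,1,1,1,1,1,1,1,2).

Reading off H_k = ker ∂_k / im ∂_{k+1}:

  H_0: rank C_0 − rank ∂_1 = 7 − 6 = 1, and the invariant factors of ∂_1 are all 1, so H_0 = Z.
  H_1: rank ker ∂_1 − rank ∂_2 = (18 − 6) − 12 = 0, and ∂_2 has invariant factor 2 > 1, so H_1 = Z/2.
  H_2: rank ker ∂_2 − rank ∂_3 = (12 − 12) − 0 = 0, and there is no ∂_3, so H_2 = 0.

As a check, the Euler characteristic is 7 − 18 + 12 = 1, which agrees with 1 − 0 + 0 = 1.
(K is a triangulation of the real projective plane RP^2.)

Hence the Betti numbers are b_0 = 1, b_1 = 0, b_2 = 0.

b_0 = 1, b_1 = 0, b_2 = 0.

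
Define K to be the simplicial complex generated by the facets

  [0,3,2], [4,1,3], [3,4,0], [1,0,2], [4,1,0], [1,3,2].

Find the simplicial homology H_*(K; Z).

H_0 ≅ Z,  H_1 = 0,  H_2 ≅ Z.

Fix the vertex order 0 < 1 < 2 < 3 < 4 and write every simplex with vertices in increasing order. Then dim K = 2 and the simplices of K are:

  0-simplices (5): [0], [1], [2], [3], [4]
  1-simplices (9): [0,1], [0,2], [0,3], [0,4], [1,2], [1,3], [1,4], [2,3], [3,4]
  2-simplices (6): [0,1,2], [0,1,4], [0,2,3], [0,3,4], [1,2,3], [1,3,4]

giving chain groups C_0 ≅ Z^5, C_1 ≅ Z^9, C_2 ≅ Z^6.

∂_1: C_1 → C_0 maps an edge to its endpoints' difference, ∂[p,q] = q − p.
As a 5×9 matrix over Z this has rank 4, with invariant factors (1,1,1,1).

∂_2: C_2 → C_1 maps a triangle to the signed sum of its edges. For instance
  ∂[0,1,4] = [1,4] − [0,4] + [0,1],
  ∂[1,2,3] = [2,3] − [1,3] + [1,2].
As a 9×6 matrix over Z this has rank 5, with invariant factors (1,1,1,1,1).

Now H_k = ker ∂_k / im ∂_{k+1}, so:

  H_0: rank C_0 − rank ∂_1 = 5 − 4 = 1, and the invariant factors of ∂_1 are all 1, so H_0 ≅ Z.
  H_1: rank ker ∂_1 − rank ∂_2 = (9 − 4) − 5 = 0, and the invariant factors of ∂_2 are all 1, so H_1 ≅ 0.
  H_2: rank ker ∂_2 − rank ∂_3 = (6 − 5) − 0 = 1, and there is no ∂_3, so H_2 ≅ Z.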